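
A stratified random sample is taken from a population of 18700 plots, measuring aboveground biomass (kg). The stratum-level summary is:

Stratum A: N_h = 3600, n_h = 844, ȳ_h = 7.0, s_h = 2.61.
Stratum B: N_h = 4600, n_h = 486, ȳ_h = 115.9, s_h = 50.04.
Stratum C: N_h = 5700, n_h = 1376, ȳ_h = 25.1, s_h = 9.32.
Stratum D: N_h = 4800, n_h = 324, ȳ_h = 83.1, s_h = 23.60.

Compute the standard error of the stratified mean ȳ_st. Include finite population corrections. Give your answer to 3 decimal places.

SE(ȳ_st) ≈ 0.624

V̂(ȳ_st) = Σ W_h² (1 − n_h/N_h) s_h²/n_h, with W_h = N_h/N and N = 18700:
  stratum A: (3600/18700)²·(1 − 844/3600)·2.61²/844 = 0.000229001
  stratum B: (4600/18700)²·(1 − 486/4600)·50.04²/486 = 0.278829
  stratum C: (5700/18700)²·(1 − 1376/5700)·9.32²/1376 = 0.00444929
  stratum D: (4800/18700)²·(1 − 324/4800)·23.60²/324 = 0.105615
V̂(ȳ_st) = 0.389122
SE(ȳ_st) = √0.389122 = 0.623797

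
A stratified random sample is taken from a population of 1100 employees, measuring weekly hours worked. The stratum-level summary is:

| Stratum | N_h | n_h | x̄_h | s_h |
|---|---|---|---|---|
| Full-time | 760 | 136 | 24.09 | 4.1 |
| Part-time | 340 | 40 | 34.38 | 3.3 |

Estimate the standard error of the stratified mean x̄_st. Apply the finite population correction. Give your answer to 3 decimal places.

SE(x̄_st) ≈ 0.267

V̂(x̄_st) = Σ W_h² (1 − n_h/N_h) s_h²/n_h, with W_h = N_h/N and N = 1100:
  stratum Full-time: (760/1100)²·(1 − 136/760)·4.1²/136 = 0.0484442
  stratum Part-time: (340/1100)²·(1 − 40/340)·3.3²/40 = 0.02295
V̂(x̄_st) = 0.0713942
SE(x̄_st) = √0.0713942 = 0.267197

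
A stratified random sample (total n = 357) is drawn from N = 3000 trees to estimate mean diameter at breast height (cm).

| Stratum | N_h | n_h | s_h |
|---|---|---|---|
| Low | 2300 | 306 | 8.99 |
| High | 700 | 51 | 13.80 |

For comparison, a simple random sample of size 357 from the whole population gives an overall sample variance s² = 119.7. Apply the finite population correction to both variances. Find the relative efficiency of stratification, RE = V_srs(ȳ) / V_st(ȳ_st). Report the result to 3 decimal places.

V̂(ȳ_st) = Σ W_h² (1 − n_h/N_h) s_h²/n_h, with W_h = N_h/N and N = 3000:
  stratum Low: (2300/3000)²·(1 − 306/2300)·8.99²/306 = 0.134589
  stratum High: (700/3000)²·(1 − 51/700)·13.80²/51 = 0.18849
V_st = 0.323079
V_srs = (1 − 357/3000)·119.7/357 = 0.295394
Relative efficiency = V_srs / V_st = 0.295394/0.323079 = 0.9143

RE ≈ 0.914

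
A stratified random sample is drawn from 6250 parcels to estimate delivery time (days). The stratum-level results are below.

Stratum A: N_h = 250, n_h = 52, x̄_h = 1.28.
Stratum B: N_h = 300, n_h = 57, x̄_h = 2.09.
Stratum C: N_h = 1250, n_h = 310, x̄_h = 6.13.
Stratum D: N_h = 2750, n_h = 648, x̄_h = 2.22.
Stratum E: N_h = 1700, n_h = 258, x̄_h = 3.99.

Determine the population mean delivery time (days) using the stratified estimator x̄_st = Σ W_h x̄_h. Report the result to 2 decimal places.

N = Σ N_h = 6250. Stratum weights W_h = N_h/N.
x̄_st = (250·1.28 + 300·2.09 + 1250·6.13 + 2750·2.22 + 1700·3.99) / 6250 = 3.4396

x̄_st ≈ 3.44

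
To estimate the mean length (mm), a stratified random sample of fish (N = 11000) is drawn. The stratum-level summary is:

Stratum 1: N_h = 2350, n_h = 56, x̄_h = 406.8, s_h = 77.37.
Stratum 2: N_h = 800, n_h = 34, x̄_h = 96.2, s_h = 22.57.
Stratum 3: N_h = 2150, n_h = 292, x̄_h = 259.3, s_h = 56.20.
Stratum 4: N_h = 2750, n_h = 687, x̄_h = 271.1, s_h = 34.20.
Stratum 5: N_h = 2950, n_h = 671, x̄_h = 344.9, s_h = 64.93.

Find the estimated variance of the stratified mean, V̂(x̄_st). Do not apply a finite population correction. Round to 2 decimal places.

V̂(x̄_st) ≈ 5.93

V̂(x̄_st) = Σ W_h² s_h²/n_h, with W_h = N_h/N and N = 11000:
  stratum 1: (2350/11000)²·77.37²/56 = 4.87874
  stratum 2: (800/11000)²·22.57²/34 = 0.0792463
  stratum 3: (2150/11000)²·56.20²/292 = 0.41322
  stratum 4: (2750/11000)²·34.20²/687 = 0.106408
  stratum 5: (2950/11000)²·64.93²/671 = 0.451884
V̂(x̄_st) = 5.9295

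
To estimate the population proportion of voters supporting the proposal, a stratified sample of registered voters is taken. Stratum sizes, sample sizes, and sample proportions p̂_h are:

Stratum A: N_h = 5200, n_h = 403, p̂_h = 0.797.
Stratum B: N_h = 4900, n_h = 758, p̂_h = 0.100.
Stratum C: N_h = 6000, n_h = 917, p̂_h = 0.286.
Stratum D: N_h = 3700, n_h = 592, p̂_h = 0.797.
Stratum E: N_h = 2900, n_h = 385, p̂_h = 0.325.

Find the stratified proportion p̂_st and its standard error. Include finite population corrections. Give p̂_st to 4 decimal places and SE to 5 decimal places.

N = 22700; stratum weights W_h = N_h/N.
p̂_st = Σ W_h p̂_h = (5200·0.797 + 4900·0.100 + 6000·0.286 + 3700·0.797 + 2900·0.325)/22700 = 0.45118
V̂(p̂_st) = Σ W_h² (1 − n_h/N_h) p̂_h(1−p̂_h)/(n_h−1):
  stratum A: (5200/22700)²·(1 − 403/5200)·0.797·0.203/402 = 1.94827e-05
  stratum B: (4900/22700)²·(1 − 758/4900)·0.100·0.900/757 = 4.68275e-06
  stratum C: (6000/22700)²·(1 − 917/6000)·0.286·0.714/916 = 1.31944e-05
  stratum D: (3700/22700)²·(1 − 592/3700)·0.797·0.203/591 = 6.10939e-06
  stratum E: (2900/22700)²·(1 − 385/2900)·0.325·0.675/384 = 8.08612e-06
V̂(p̂_st) = 5.15553e-05; SE = √V̂ = 0.00718021

p̂_st ≈ 0.4512, SE ≈ 0.00718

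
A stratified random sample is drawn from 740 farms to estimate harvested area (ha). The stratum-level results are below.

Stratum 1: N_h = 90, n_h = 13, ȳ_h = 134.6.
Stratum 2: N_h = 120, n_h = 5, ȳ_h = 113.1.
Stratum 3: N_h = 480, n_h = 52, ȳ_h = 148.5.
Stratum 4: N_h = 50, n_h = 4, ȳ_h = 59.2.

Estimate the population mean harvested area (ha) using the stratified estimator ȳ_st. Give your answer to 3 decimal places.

ȳ_st ≈ 135.035

N = Σ N_h = 740. Stratum weights W_h = N_h/N.
ȳ_st = (90·134.6 + 120·113.1 + 480·148.5 + 50·59.2) / 740 = 135.03514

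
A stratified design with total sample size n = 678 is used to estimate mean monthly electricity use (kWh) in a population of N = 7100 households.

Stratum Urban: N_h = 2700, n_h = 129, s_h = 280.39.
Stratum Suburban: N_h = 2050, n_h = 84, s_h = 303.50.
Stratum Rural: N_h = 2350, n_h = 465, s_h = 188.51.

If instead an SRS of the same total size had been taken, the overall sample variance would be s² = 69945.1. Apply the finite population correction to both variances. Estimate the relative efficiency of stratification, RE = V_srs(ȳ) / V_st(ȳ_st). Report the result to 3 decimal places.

RE ≈ 0.523

V̂(ȳ_st) = Σ W_h² (1 − n_h/N_h) s_h²/n_h, with W_h = N_h/N and N = 7100:
  stratum Urban: (2700/7100)²·(1 − 129/2700)·280.39²/129 = 83.9237
  stratum Suburban: (2050/7100)²·(1 − 84/2050)·303.50²/84 = 87.6716
  stratum Rural: (2350/7100)²·(1 − 465/2350)·188.51²/465 = 6.7155
V_st = 178.311
V_srs = (1 − 678/7100)·69945.1/678 = 93.3124
Relative efficiency = V_srs / V_st = 93.3124/178.311 = 0.5233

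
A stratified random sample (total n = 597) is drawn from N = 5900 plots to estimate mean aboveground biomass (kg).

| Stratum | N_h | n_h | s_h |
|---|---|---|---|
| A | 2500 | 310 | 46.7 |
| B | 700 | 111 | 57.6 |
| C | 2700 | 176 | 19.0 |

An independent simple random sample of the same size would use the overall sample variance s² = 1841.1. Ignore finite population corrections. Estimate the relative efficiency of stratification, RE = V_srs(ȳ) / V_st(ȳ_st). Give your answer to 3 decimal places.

V̂(ȳ_st) = Σ W_h² s_h²/n_h, with W_h = N_h/N and N = 5900:
  stratum A: (2500/5900)²·46.7²/310 = 1.26313
  stratum B: (700/5900)²·57.6²/111 = 0.42074
  stratum C: (2700/5900)²·19.0²/176 = 0.429554
V_st = 2.11342
V_srs = s²/n = 1841.1/597 = 3.08392
Relative efficiency = V_srs / V_st = 3.08392/2.11342 = 1.4592

RE ≈ 1.459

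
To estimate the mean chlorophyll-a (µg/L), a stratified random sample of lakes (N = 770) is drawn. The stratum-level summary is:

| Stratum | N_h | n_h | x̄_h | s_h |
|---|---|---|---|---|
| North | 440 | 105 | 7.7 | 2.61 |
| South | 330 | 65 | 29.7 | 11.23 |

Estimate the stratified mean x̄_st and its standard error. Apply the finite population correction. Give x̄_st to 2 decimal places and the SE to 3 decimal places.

x̄_st ≈ 17.13, SE ≈ 0.550

x̄_st = Σ W_h x̄_h = (440·7.7 + 330·29.7)/770 = 17.12857
V̂(x̄_st) = Σ W_h² (1 − n_h/N_h) s_h²/n_h, with W_h = N_h/N and N = 770:
  stratum North: (440/770)²·(1 − 105/440)·2.61²/105 = 0.016129
  stratum South: (330/770)²·(1 − 65/330)·11.23²/65 = 0.28617
V̂(x̄_st) = 0.302299
SE(x̄_st) = √0.302299 = 0.549818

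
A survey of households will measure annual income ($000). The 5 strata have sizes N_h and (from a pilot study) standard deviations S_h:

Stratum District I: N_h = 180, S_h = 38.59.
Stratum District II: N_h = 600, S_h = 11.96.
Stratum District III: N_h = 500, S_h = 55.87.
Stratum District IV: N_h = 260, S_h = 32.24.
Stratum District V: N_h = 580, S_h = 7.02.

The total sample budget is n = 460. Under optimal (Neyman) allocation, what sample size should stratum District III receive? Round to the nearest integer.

Neyman allocation: n_h = n · N_h S_h / Σ N_i S_i, with n = 460.
  stratum District I: N_h·S_h = 180·38.59 = 6946.20
  stratum District II: N_h·S_h = 600·11.96 = 7176.00
  stratum District III: N_h·S_h = 500·55.87 = 27935.00
  stratum District IV: N_h·S_h = 260·32.24 = 8382.40
  stratum District V: N_h·S_h = 580·7.02 = 4071.60
Σ N_h S_h = 54511.20
n for stratum District III = 460·27935.00/54511.20 = 235.733 → 236

236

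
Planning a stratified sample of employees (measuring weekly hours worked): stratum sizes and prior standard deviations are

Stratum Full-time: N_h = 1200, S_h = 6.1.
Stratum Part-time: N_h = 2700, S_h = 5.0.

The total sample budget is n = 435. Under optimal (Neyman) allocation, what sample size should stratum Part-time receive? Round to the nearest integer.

282

Neyman allocation: n_h = n · N_h S_h / Σ N_i S_i, with n = 435.
  stratum Full-time: N_h·S_h = 1200·6.1 = 7320.00
  stratum Part-time: N_h·S_h = 2700·5.0 = 13500.00
Σ N_h S_h = 20820.00
n for stratum Part-time = 435·13500.00/20820.00 = 282.061 → 282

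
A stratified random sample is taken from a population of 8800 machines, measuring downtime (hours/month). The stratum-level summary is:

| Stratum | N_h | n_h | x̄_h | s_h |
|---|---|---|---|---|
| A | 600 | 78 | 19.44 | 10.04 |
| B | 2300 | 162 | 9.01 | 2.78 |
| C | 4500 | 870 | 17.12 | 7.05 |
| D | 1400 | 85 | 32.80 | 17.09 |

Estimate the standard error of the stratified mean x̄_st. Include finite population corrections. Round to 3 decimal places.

V̂(x̄_st) = Σ W_h² (1 − n_h/N_h) s_h²/n_h, with W_h = N_h/N and N = 8800:
  stratum A: (600/8800)²·(1 − 78/600)·10.04²/78 = 0.00522672
  stratum B: (2300/8800)²·(1 − 162/2300)·2.78²/162 = 0.00302932
  stratum C: (4500/8800)²·(1 − 870/4500)·7.05²/870 = 0.0120507
  stratum D: (1400/8800)²·(1 − 85/1400)·17.09²/85 = 0.0816871
V̂(x̄_st) = 0.101994
SE(x̄_st) = √0.101994 = 0.319365

SE(x̄_st) ≈ 0.319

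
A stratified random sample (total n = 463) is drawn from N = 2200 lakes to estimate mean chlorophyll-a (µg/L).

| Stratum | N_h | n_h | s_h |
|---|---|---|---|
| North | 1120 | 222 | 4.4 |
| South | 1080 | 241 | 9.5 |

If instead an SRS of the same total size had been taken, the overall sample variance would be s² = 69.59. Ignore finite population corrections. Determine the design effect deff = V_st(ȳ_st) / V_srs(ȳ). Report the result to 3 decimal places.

deff ≈ 0.751

V̂(ȳ_st) = Σ W_h² s_h²/n_h, with W_h = N_h/N and N = 2200:
  stratum North: (1120/2200)²·4.4²/222 = 0.0226018
  stratum South: (1080/2200)²·9.5²/241 = 0.0902469
V_st = 0.112849
V_srs = s²/n = 69.59/463 = 0.150302
deff = V_st / V_srs = 0.112849/0.150302 = 0.7508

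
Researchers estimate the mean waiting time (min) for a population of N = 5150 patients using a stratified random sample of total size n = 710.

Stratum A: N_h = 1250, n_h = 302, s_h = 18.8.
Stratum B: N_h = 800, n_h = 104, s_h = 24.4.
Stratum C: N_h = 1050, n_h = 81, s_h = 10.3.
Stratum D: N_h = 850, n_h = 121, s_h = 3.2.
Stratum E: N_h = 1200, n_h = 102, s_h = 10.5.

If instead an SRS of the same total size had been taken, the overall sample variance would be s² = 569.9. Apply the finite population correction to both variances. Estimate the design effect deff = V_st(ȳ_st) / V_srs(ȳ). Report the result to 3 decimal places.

deff ≈ 0.402

V̂(ȳ_st) = Σ W_h² (1 − n_h/N_h) s_h²/n_h, with W_h = N_h/N and N = 5150:
  stratum A: (1250/5150)²·(1 − 302/1250)·18.8²/302 = 0.0522893
  stratum B: (800/5150)²·(1 − 104/800)·24.4²/104 = 0.12018
  stratum C: (1050/5150)²·(1 − 81/1050)·10.3²/81 = 0.0502444
  stratum D: (850/5150)²·(1 − 121/850)·3.2²/121 = 0.00197718
  stratum E: (1200/5150)²·(1 − 102/1200)·10.5²/102 = 0.0536967
V_st = 0.278387
V_srs = (1 − 710/5150)·569.9/710 = 0.692016
deff = V_st / V_srs = 0.278387/0.692016 = 0.4023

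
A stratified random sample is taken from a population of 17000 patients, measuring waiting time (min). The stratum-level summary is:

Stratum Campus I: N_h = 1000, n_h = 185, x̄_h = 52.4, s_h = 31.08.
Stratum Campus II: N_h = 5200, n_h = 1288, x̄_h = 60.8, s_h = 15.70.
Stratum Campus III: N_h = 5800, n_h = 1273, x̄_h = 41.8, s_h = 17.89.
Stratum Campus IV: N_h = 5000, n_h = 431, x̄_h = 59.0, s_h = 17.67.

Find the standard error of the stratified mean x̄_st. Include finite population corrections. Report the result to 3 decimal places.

V̂(x̄_st) = Σ W_h² (1 − n_h/N_h) s_h²/n_h, with W_h = N_h/N and N = 17000:
  stratum Campus I: (1000/17000)²·(1 − 185/1000)·31.08²/185 = 0.0147248
  stratum Campus II: (5200/17000)²·(1 − 1288/5200)·15.70²/1288 = 0.0134706
  stratum Campus III: (5800/17000)²·(1 − 1273/5800)·17.89²/1273 = 0.0228419
  stratum Campus IV: (5000/17000)²·(1 − 431/5000)·17.67²/431 = 0.057265
V̂(x̄_st) = 0.108302
SE(x̄_st) = √0.108302 = 0.329093

SE(x̄_st) ≈ 0.329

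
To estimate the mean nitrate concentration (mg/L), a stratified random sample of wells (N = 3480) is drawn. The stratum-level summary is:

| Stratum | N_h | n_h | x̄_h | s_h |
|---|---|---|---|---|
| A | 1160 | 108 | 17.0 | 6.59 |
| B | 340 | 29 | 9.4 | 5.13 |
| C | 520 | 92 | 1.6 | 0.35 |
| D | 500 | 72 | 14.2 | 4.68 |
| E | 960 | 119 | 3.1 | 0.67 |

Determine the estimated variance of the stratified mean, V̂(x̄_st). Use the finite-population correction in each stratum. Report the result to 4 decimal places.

V̂(x̄_st) ≈ 0.0541

V̂(x̄_st) = Σ W_h² (1 − n_h/N_h) s_h²/n_h, with W_h = N_h/N and N = 3480:
  stratum A: (1160/3480)²·(1 − 108/1160)·6.59²/108 = 0.0405193
  stratum B: (340/3480)²·(1 − 29/340)·5.13²/29 = 0.00792351
  stratum C: (520/3480)²·(1 − 92/520)·0.35²/92 = 2.44702e-05
  stratum D: (500/3480)²·(1 − 72/500)·4.68²/72 = 0.00537545
  stratum E: (960/3480)²·(1 − 119/960)·0.67²/119 = 0.000251485
V̂(x̄_st) = 0.0540942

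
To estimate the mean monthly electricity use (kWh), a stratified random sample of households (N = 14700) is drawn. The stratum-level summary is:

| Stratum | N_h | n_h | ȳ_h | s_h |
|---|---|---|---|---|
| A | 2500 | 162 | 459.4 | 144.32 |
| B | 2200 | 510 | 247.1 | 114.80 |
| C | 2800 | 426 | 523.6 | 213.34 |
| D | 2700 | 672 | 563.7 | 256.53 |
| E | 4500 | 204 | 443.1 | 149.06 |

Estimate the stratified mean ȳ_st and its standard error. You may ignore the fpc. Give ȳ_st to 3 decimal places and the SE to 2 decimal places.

ȳ_st ≈ 454.023, SE ≈ 4.66

ȳ_st = Σ W_h ȳ_h = (2500·459.4 + 2200·247.1 + 2800·523.6 + 2700·563.7 + 4500·443.1)/14700 = 454.02313
V̂(ȳ_st) = Σ W_h² s_h²/n_h, with W_h = N_h/N and N = 14700:
  stratum A: (2500/14700)²·144.32²/162 = 3.71863
  stratum B: (2200/14700)²·114.80²/510 = 0.578794
  stratum C: (2800/14700)²·213.34²/426 = 3.87629
  stratum D: (2700/14700)²·256.53²/672 = 3.30369
  stratum E: (4500/14700)²·149.06²/204 = 10.2066
V̂(ȳ_st) = 21.684
SE(ȳ_st) = √21.684 = 4.65661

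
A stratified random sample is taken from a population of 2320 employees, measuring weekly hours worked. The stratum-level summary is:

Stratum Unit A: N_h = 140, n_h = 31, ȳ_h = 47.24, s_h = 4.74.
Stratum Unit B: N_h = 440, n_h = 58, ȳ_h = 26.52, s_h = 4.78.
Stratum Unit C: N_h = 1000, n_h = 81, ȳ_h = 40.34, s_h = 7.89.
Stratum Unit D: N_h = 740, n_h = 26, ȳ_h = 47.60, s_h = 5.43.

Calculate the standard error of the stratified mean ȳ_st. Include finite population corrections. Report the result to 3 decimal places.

V̂(ȳ_st) = Σ W_h² (1 − n_h/N_h) s_h²/n_h, with W_h = N_h/N and N = 2320:
  stratum Unit A: (140/2320)²·(1 − 31/140)·4.74²/31 = 0.00205482
  stratum Unit B: (440/2320)²·(1 − 58/440)·4.78²/58 = 0.0123018
  stratum Unit C: (1000/2320)²·(1 − 81/1000)·7.89²/81 = 0.131223
  stratum Unit D: (740/2320)²·(1 − 26/740)·5.43²/26 = 0.111322
V̂(ȳ_st) = 0.256901
SE(ȳ_st) = √0.256901 = 0.506854

SE(ȳ_st) ≈ 0.507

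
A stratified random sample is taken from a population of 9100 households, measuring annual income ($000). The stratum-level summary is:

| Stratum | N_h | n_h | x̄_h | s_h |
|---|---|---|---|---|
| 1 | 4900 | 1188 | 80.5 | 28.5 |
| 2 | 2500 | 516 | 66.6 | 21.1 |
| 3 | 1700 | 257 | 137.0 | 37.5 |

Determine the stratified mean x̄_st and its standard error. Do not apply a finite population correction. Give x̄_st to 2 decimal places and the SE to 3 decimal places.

x̄_st = Σ W_h x̄_h = (4900·80.5 + 2500·66.6 + 1700·137.0)/9100 = 87.23626
V̂(x̄_st) = Σ W_h² s_h²/n_h, with W_h = N_h/N and N = 9100:
  stratum 1: (4900/9100)²·28.5²/1188 = 0.198236
  stratum 2: (2500/9100)²·21.1²/516 = 0.0651197
  stratum 3: (1700/9100)²·37.5²/257 = 0.190961
V̂(x̄_st) = 0.454317
SE(x̄_st) = √0.454317 = 0.67403

x̄_st ≈ 87.24, SE ≈ 0.674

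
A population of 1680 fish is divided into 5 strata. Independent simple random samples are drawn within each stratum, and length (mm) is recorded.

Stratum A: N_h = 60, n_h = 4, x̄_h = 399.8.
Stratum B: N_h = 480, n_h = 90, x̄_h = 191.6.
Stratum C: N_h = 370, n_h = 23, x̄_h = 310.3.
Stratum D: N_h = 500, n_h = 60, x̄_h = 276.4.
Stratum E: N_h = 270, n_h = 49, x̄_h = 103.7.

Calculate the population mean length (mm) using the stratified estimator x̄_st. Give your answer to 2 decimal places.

N = Σ N_h = 1680. Stratum weights W_h = N_h/N.
x̄_st = (60·399.8 + 480·191.6 + 370·310.3 + 500·276.4 + 270·103.7) / 1680 = 236.2893

x̄_st ≈ 236.29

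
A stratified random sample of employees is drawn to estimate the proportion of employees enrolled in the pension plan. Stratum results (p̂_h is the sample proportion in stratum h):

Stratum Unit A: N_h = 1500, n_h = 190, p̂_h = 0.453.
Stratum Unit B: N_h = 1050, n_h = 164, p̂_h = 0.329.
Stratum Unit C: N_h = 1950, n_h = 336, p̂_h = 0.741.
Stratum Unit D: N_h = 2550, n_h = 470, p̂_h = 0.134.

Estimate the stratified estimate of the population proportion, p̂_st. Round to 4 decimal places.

N = 7050; stratum weights W_h = N_h/N.
p̂_st = Σ W_h p̂_h = (1500·0.453 + 1050·0.329 + 1950·0.741 + 2550·0.134)/7050 = 0.39881

p̂_st ≈ 0.3988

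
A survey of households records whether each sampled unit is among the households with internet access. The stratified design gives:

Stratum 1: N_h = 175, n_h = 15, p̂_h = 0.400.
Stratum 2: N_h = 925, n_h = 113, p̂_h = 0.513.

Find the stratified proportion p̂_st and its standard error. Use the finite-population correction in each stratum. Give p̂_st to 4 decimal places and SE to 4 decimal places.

p̂_st ≈ 0.4950, SE ≈ 0.0422

N = 1100; stratum weights W_h = N_h/N.
p̂_st = Σ W_h p̂_h = (175·0.400 + 925·0.513)/1100 = 0.49502
V̂(p̂_st) = Σ W_h² (1 − n_h/N_h) p̂_h(1−p̂_h)/(n_h−1):
  stratum 1: (175/1100)²·(1 − 15/175)·0.400·0.600/14 = 0.000396694
  stratum 2: (925/1100)²·(1 − 113/925)·0.513·0.487/112 = 0.00138465
V̂(p̂_st) = 0.00178135; SE = √V̂ = 0.042206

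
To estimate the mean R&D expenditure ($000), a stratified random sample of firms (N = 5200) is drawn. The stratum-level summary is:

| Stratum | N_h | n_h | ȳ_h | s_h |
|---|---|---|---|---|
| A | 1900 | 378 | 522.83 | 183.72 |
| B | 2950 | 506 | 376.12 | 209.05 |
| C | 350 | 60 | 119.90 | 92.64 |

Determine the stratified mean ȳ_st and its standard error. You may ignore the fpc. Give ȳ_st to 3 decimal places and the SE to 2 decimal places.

ȳ_st ≈ 412.480, SE ≈ 6.35

ȳ_st = Σ W_h ȳ_h = (1900·522.83 + 2950·376.12 + 350·119.90)/5200 = 412.48000
V̂(ȳ_st) = Σ W_h² s_h²/n_h, with W_h = N_h/N and N = 5200:
  stratum A: (1900/5200)²·183.72²/378 = 11.9212
  stratum B: (2950/5200)²·209.05²/506 = 27.7963
  stratum C: (350/5200)²·92.64²/60 = 0.648
V̂(ȳ_st) = 40.3656
SE(ȳ_st) = √40.3656 = 6.35339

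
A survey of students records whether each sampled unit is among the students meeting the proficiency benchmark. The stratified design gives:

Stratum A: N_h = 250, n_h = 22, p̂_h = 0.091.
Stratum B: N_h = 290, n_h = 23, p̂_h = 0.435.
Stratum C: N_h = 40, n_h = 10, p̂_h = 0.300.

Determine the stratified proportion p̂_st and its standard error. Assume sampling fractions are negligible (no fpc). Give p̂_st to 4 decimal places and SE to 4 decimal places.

p̂_st ≈ 0.2774, SE ≈ 0.0603

N = 580; stratum weights W_h = N_h/N.
p̂_st = Σ W_h p̂_h = (250·0.091 + 290·0.435 + 40·0.300)/580 = 0.27741
V̂(p̂_st) = Σ W_h² p̂_h(1−p̂_h)/(n_h−1):
  stratum A: (250/580)²·0.091·0.909/21 = 0.00073183
  stratum B: (290/580)²·0.435·0.565/22 = 0.0027929
  stratum C: (40/580)²·0.300·0.700/9 = 0.000110979
V̂(p̂_st) = 0.00363571; SE = √V̂ = 0.0602968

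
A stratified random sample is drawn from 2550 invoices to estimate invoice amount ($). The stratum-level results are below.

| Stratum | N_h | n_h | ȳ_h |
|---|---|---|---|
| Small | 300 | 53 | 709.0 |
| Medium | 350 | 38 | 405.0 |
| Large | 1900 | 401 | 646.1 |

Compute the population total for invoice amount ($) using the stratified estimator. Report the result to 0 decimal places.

τ̂_st = Σ N_h ȳ_h = 300·709.0 + 350·405.0 + 1900·646.1 = 1582040

τ̂_st ≈ 1582040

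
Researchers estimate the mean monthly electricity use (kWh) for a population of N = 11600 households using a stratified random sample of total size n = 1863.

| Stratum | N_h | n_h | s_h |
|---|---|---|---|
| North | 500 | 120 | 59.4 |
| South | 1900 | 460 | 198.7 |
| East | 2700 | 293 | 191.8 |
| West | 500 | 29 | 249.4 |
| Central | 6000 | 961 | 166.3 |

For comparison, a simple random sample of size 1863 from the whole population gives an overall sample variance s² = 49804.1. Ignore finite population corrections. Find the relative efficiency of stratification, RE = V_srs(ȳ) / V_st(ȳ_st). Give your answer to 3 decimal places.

RE ≈ 1.283

V̂(ȳ_st) = Σ W_h² s_h²/n_h, with W_h = N_h/N and N = 11600:
  stratum North: (500/11600)²·59.4²/120 = 0.054628
  stratum South: (1900/11600)²·198.7²/460 = 2.30266
  stratum East: (2700/11600)²·191.8²/293 = 6.80207
  stratum West: (500/11600)²·249.4²/29 = 3.98491
  stratum Central: (6000/11600)²·166.3²/961 = 7.69924
V_st = 20.8435
V_srs = s²/n = 49804.1/1863 = 26.7333
Relative efficiency = V_srs / V_st = 26.7333/20.8435 = 1.2826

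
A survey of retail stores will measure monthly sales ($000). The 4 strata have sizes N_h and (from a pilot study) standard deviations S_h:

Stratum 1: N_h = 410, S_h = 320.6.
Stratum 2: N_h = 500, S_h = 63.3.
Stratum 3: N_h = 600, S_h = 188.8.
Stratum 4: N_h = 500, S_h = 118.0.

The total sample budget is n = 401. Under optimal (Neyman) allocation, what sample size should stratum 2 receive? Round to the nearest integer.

38

Neyman allocation: n_h = n · N_h S_h / Σ N_i S_i, with n = 401.
  stratum 1: N_h·S_h = 410·320.6 = 131446.00
  stratum 2: N_h·S_h = 500·63.3 = 31650.00
  stratum 3: N_h·S_h = 600·188.8 = 113280.00
  stratum 4: N_h·S_h = 500·118.0 = 59000.00
Σ N_h S_h = 335376.00
n for stratum 2 = 401·31650.00/335376.00 = 37.843 → 38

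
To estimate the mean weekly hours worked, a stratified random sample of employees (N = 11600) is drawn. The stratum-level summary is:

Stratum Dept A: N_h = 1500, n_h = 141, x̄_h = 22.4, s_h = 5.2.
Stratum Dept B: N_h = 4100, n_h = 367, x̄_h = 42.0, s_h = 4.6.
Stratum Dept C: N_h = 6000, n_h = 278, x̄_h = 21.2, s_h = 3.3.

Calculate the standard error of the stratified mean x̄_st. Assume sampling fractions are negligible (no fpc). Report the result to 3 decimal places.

V̂(x̄_st) = Σ W_h² s_h²/n_h, with W_h = N_h/N and N = 11600:
  stratum Dept A: (1500/11600)²·5.2²/141 = 0.00320667
  stratum Dept B: (4100/11600)²·4.6²/367 = 0.0072028
  stratum Dept C: (6000/11600)²·3.3²/278 = 0.0104802
V̂(x̄_st) = 0.0208897
SE(x̄_st) = √0.0208897 = 0.144533

SE(x̄_st) ≈ 0.145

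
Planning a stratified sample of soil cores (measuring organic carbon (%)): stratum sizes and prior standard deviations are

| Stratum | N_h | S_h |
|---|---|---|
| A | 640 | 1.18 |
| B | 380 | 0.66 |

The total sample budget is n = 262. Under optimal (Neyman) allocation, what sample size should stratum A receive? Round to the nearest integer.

Neyman allocation: n_h = n · N_h S_h / Σ N_i S_i, with n = 262.
  stratum A: N_h·S_h = 640·1.18 = 755.20
  stratum B: N_h·S_h = 380·0.66 = 250.80
Σ N_h S_h = 1006.00
n for stratum A = 262·755.20/1006.00 = 196.682 → 197

197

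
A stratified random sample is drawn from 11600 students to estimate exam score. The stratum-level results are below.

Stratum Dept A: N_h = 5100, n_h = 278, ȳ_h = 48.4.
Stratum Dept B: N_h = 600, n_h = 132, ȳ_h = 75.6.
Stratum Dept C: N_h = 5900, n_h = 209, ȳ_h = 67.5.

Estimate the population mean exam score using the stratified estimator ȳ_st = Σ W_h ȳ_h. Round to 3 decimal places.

ȳ_st ≈ 59.522

N = Σ N_h = 11600. Stratum weights W_h = N_h/N.
ȳ_st = (5100·48.4 + 600·75.6 + 5900·67.5) / 11600 = 59.52155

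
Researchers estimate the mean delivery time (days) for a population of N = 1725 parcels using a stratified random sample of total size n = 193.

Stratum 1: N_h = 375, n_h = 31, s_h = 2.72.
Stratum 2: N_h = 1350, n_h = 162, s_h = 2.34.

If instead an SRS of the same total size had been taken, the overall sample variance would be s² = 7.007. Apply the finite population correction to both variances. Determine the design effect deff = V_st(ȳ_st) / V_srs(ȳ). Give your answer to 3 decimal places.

V̂(ȳ_st) = Σ W_h² (1 − n_h/N_h) s_h²/n_h, with W_h = N_h/N and N = 1725:
  stratum 1: (375/1725)²·(1 − 31/375)·2.72²/31 = 0.0103464
  stratum 2: (1350/1725)²·(1 − 162/1350)·2.34²/162 = 0.0182175
V_st = 0.0285639
V_srs = (1 − 193/1725)·7.007/193 = 0.0322437
deff = V_st / V_srs = 0.0285639/0.0322437 = 0.8859

deff ≈ 0.886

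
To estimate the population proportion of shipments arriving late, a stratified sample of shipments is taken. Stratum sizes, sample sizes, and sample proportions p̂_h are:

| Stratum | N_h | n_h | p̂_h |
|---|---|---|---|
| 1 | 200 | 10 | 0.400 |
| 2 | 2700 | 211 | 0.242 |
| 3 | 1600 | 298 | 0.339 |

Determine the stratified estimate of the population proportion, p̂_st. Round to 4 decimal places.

N = 4500; stratum weights W_h = N_h/N.
p̂_st = Σ W_h p̂_h = (200·0.400 + 2700·0.242 + 1600·0.339)/4500 = 0.28351

p̂_st ≈ 0.2835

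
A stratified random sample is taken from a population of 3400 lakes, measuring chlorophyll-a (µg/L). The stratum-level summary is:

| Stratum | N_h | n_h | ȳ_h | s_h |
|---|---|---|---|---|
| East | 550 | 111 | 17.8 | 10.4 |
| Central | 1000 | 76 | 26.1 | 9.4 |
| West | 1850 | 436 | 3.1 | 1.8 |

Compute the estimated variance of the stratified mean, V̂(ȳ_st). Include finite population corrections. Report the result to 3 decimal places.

V̂(ȳ_st) = Σ W_h² (1 − n_h/N_h) s_h²/n_h, with W_h = N_h/N and N = 3400:
  stratum East: (550/3400)²·(1 − 111/550)·10.4²/111 = 0.0203523
  stratum Central: (1000/3400)²·(1 − 76/1000)·9.4²/76 = 0.0929301
  stratum West: (1850/3400)²·(1 − 436/1850)·1.8²/436 = 0.0016816
V̂(ȳ_st) = 0.114964

V̂(ȳ_st) ≈ 0.115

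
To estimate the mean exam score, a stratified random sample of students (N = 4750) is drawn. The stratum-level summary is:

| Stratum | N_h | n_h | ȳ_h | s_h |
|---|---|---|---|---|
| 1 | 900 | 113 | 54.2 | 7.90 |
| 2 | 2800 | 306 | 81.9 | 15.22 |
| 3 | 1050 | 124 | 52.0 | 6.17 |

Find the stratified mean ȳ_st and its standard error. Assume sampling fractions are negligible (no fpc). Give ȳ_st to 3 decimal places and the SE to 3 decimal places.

ȳ_st = Σ W_h ȳ_h = (900·54.2 + 2800·81.9 + 1050·52.0)/4750 = 70.04211
V̂(ȳ_st) = Σ W_h² s_h²/n_h, with W_h = N_h/N and N = 4750:
  stratum 1: (900/4750)²·7.90²/113 = 0.0198278
  stratum 2: (2800/4750)²·15.22²/306 = 0.263049
  stratum 3: (1050/4750)²·6.17²/124 = 0.0150017
V̂(ȳ_st) = 0.297878
SE(ȳ_st) = √0.297878 = 0.545782

ȳ_st ≈ 70.042, SE ≈ 0.546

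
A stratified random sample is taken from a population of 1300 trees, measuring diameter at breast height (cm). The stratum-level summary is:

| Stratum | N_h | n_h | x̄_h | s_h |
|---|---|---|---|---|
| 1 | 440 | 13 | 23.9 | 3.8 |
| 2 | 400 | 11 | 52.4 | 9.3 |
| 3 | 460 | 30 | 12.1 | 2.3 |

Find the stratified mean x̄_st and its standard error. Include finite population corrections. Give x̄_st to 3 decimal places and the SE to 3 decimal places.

x̄_st = Σ W_h x̄_h = (440·23.9 + 400·52.4 + 460·12.1)/1300 = 28.49385
V̂(x̄_st) = Σ W_h² (1 − n_h/N_h) s_h²/n_h, with W_h = N_h/N and N = 1300:
  stratum 1: (440/1300)²·(1 − 13/440)·3.8²/13 = 0.123486
  stratum 2: (400/1300)²·(1 − 11/400)·9.3²/11 = 0.723929
  stratum 3: (460/1300)²·(1 − 30/460)·2.3²/30 = 0.0206383
V̂(x̄_st) = 0.868054
SE(x̄_st) = √0.868054 = 0.931694

x̄_st ≈ 28.494, SE ≈ 0.932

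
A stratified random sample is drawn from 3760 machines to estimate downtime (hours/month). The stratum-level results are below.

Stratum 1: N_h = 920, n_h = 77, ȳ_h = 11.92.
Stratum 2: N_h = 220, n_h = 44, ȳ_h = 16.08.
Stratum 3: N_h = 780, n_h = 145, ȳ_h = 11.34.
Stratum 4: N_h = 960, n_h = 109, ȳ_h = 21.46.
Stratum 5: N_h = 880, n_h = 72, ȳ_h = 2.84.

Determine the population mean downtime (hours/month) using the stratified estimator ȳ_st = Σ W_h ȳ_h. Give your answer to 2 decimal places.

ȳ_st ≈ 12.35

N = Σ N_h = 3760. Stratum weights W_h = N_h/N.
ȳ_st = (920·11.92 + 220·16.08 + 780·11.34 + 960·21.46 + 880·2.84) / 3760 = 12.3537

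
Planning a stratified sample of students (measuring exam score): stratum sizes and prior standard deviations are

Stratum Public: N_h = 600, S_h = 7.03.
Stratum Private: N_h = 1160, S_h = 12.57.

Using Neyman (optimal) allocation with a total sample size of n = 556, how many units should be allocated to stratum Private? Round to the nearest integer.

Neyman allocation: n_h = n · N_h S_h / Σ N_i S_i, with n = 556.
  stratum Public: N_h·S_h = 600·7.03 = 4218.00
  stratum Private: N_h·S_h = 1160·12.57 = 14581.20
Σ N_h S_h = 18799.20
n for stratum Private = 556·14581.20/18799.20 = 431.250 → 431

431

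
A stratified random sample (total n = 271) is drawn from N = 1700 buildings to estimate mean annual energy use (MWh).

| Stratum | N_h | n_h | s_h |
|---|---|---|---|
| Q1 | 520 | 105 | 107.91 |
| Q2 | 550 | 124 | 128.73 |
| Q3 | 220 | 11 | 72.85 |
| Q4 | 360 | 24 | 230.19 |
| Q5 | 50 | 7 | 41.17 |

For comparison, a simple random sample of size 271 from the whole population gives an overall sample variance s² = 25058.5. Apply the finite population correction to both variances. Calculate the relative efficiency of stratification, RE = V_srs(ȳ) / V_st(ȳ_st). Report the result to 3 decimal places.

RE ≈ 0.651

V̂(ȳ_st) = Σ W_h² (1 − n_h/N_h) s_h²/n_h, with W_h = N_h/N and N = 1700:
  stratum Q1: (520/1700)²·(1 − 105/520)·107.91²/105 = 8.28109
  stratum Q2: (550/1700)²·(1 − 124/550)·128.73²/124 = 10.8346
  stratum Q3: (220/1700)²·(1 − 11/220)·72.85²/11 = 7.67605
  stratum Q4: (360/1700)²·(1 − 24/360)·230.19²/24 = 92.4072
  stratum Q5: (50/1700)²·(1 − 7/50)·41.17²/7 = 0.180138
V_st = 119.379
V_srs = (1 − 271/1700)·25058.5/271 = 77.7265
Relative efficiency = V_srs / V_st = 77.7265/119.379 = 0.6511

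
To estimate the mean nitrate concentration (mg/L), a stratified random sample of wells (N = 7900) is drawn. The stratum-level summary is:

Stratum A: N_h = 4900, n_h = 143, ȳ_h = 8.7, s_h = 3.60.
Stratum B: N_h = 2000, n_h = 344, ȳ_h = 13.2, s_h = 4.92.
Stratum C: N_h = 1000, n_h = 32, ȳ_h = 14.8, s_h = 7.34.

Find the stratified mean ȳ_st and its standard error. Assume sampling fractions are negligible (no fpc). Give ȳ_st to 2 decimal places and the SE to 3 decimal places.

ȳ_st = Σ W_h ȳ_h = (4900·8.7 + 2000·13.2 + 1000·14.8)/7900 = 10.61139
V̂(ȳ_st) = Σ W_h² s_h²/n_h, with W_h = N_h/N and N = 7900:
  stratum A: (4900/7900)²·3.60²/143 = 0.0348664
  stratum B: (2000/7900)²·4.92²/344 = 0.00451001
  stratum C: (1000/7900)²·7.34²/32 = 0.0269766
V̂(ȳ_st) = 0.066353
SE(ȳ_st) = √0.066353 = 0.257591

ȳ_st ≈ 10.61, SE ≈ 0.258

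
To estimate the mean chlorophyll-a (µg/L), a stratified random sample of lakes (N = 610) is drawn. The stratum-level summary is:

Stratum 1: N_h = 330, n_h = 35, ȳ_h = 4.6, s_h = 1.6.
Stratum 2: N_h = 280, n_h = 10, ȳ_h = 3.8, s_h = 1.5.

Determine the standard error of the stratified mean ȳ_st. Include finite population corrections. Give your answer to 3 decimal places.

SE(ȳ_st) ≈ 0.255

V̂(ȳ_st) = Σ W_h² (1 − n_h/N_h) s_h²/n_h, with W_h = N_h/N and N = 610:
  stratum 1: (330/610)²·(1 − 35/330)·1.6²/35 = 0.0191359
  stratum 2: (280/610)²·(1 − 10/280)·1.5²/10 = 0.0457135
V̂(ȳ_st) = 0.0648494
SE(ȳ_st) = √0.0648494 = 0.254655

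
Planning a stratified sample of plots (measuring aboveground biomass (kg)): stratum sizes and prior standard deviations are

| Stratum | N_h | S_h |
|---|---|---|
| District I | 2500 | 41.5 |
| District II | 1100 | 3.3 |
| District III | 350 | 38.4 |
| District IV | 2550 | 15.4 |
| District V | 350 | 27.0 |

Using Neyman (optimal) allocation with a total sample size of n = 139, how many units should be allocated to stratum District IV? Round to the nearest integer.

32

Neyman allocation: n_h = n · N_h S_h / Σ N_i S_i, with n = 139.
  stratum District I: N_h·S_h = 2500·41.5 = 103750.00
  stratum District II: N_h·S_h = 1100·3.3 = 3630.00
  stratum District III: N_h·S_h = 350·38.4 = 13440.00
  stratum District IV: N_h·S_h = 2550·15.4 = 39270.00
  stratum District V: N_h·S_h = 350·27.0 = 9450.00
Σ N_h S_h = 169540.00
n for stratum District IV = 139·39270.00/169540.00 = 32.196 → 32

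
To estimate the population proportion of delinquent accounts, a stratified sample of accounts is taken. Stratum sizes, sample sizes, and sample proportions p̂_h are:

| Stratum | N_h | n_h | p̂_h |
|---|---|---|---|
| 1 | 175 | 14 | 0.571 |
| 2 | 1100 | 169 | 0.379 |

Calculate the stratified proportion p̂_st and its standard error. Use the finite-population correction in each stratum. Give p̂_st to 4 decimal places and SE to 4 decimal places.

N = 1275; stratum weights W_h = N_h/N.
p̂_st = Σ W_h p̂_h = (175·0.571 + 1100·0.379)/1275 = 0.40535
V̂(p̂_st) = Σ W_h² (1 − n_h/N_h) p̂_h(1−p̂_h)/(n_h−1):
  stratum 1: (175/1275)²·(1 − 14/175)·0.571·0.429/13 = 0.000326583
  stratum 2: (1100/1275)²·(1 − 169/1100)·0.379·0.621/168 = 0.000882559
V̂(p̂_st) = 0.00120914; SE = √V̂ = 0.0347727

p̂_st ≈ 0.4054, SE ≈ 0.0348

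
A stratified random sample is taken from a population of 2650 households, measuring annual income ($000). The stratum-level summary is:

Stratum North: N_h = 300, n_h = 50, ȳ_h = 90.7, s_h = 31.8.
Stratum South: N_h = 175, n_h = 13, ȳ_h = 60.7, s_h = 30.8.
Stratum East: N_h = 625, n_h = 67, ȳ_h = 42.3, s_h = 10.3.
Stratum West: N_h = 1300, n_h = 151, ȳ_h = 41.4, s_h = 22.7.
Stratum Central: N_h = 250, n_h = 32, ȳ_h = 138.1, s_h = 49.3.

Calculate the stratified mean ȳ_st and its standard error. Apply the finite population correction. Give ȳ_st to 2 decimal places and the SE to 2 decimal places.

ȳ_st ≈ 57.59, SE ≈ 1.38

ȳ_st = Σ W_h ȳ_h = (300·90.7 + 175·60.7 + 625·42.3 + 1300·41.4 + 250·138.1)/2650 = 57.59057
V̂(ȳ_st) = Σ W_h² (1 − n_h/N_h) s_h²/n_h, with W_h = N_h/N and N = 2650:
  stratum North: (300/2650)²·(1 − 50/300)·31.8²/50 = 0.216
  stratum South: (175/2650)²·(1 − 13/175)·30.8²/13 = 0.294591
  stratum East: (625/2650)²·(1 − 67/625)·10.3²/67 = 0.0786361
  stratum West: (1300/2650)²·(1 − 151/1300)·22.7²/151 = 0.725849
  stratum Central: (250/2650)²·(1 − 32/250)·49.3²/32 = 0.589452
V̂(ȳ_st) = 1.90453
SE(ȳ_st) = √1.90453 = 1.38005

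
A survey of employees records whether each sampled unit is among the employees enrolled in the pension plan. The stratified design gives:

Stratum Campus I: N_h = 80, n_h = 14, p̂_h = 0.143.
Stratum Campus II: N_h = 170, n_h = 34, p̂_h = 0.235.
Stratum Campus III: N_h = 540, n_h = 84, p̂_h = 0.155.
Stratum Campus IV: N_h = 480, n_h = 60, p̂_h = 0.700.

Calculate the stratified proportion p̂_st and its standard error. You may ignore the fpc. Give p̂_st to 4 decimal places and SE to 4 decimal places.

p̂_st ≈ 0.3709, SE ≈ 0.0305

N = 1270; stratum weights W_h = N_h/N.
p̂_st = Σ W_h p̂_h = (80·0.143 + 170·0.235 + 540·0.155 + 480·0.700)/1270 = 0.37094
V̂(p̂_st) = Σ W_h² p̂_h(1−p̂_h)/(n_h−1):
  stratum Campus I: (80/1270)²·0.143·0.857/13 = 3.74064e-05
  stratum Campus II: (170/1270)²·0.235·0.765/33 = 9.76126e-05
  stratum Campus III: (540/1270)²·0.155·0.845/83 = 0.000285293
  stratum Campus IV: (480/1270)²·0.700·0.300/59 = 0.000508443
V̂(p̂_st) = 0.000928755; SE = √V̂ = 0.0304755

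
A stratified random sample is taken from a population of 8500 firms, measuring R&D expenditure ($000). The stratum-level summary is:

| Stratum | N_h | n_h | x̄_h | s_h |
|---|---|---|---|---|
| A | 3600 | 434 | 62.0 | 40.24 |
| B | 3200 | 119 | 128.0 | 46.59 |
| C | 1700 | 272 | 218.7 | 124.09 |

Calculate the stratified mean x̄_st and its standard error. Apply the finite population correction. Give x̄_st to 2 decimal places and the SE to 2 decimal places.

x̄_st = Σ W_h x̄_h = (3600·62.0 + 3200·128.0 + 1700·218.7)/8500 = 118.18706
V̂(x̄_st) = Σ W_h² (1 − n_h/N_h) s_h²/n_h, with W_h = N_h/N and N = 8500:
  stratum A: (3600/8500)²·(1 − 434/3600)·40.24²/434 = 0.588575
  stratum B: (3200/8500)²·(1 − 119/3200)·46.59²/119 = 2.4891
  stratum C: (1700/8500)²·(1 − 272/1700)·124.09²/272 = 1.90215
V̂(x̄_st) = 4.97982
SE(x̄_st) = √4.97982 = 2.23155

x̄_st ≈ 118.19, SE ≈ 2.23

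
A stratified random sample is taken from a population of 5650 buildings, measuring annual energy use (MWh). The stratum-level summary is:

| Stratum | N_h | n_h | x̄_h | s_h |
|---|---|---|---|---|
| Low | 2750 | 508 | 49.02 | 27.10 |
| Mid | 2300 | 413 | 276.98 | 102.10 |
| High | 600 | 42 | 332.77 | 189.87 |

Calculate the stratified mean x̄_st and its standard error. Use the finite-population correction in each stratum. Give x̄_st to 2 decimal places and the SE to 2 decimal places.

x̄_st ≈ 171.95, SE ≈ 3.57

x̄_st = Σ W_h x̄_h = (2750·49.02 + 2300·276.98 + 600·332.77)/5650 = 171.95062
V̂(x̄_st) = Σ W_h² (1 − n_h/N_h) s_h²/n_h, with W_h = N_h/N and N = 5650:
  stratum Low: (2750/5650)²·(1 − 508/2750)·27.10²/508 = 0.27922
  stratum Mid: (2300/5650)²·(1 − 413/2300)·102.10²/413 = 3.43166
  stratum High: (600/5650)²·(1 − 42/600)·189.87²/42 = 9.00227
V̂(x̄_st) = 12.7131
SE(x̄_st) = √12.7131 = 3.56555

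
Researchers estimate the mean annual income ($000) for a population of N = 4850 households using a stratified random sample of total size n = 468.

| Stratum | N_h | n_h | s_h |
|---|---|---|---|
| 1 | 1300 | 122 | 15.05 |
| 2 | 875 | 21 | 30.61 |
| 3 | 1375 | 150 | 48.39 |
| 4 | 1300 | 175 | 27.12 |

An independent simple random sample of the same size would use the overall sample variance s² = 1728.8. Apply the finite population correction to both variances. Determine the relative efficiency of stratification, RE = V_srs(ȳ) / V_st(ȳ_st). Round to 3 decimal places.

V̂(ȳ_st) = Σ W_h² (1 − n_h/N_h) s_h²/n_h, with W_h = N_h/N and N = 4850:
  stratum 1: (1300/4850)²·(1 − 122/1300)·15.05²/122 = 0.12087
  stratum 2: (875/4850)²·(1 − 21/875)·30.61²/21 = 1.41739
  stratum 3: (1375/4850)²·(1 − 150/1375)·48.39²/150 = 1.11783
  stratum 4: (1300/4850)²·(1 − 175/1300)·27.12²/175 = 0.261309
V_st = 2.9174
V_srs = (1 − 468/4850)·1728.8/468 = 3.33756
Relative efficiency = V_srs / V_st = 3.33756/2.9174 = 1.1440

RE ≈ 1.144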